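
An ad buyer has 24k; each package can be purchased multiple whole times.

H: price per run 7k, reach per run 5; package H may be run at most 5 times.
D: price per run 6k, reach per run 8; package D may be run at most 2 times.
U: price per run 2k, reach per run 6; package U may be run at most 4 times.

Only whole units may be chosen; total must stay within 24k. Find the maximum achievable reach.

40

U has the best ratio (6/2); taking only U gives at most 4×6 = 24 (stopped by the supply cap of 4).
Mixing does better — 2×D and 4×U: price 20 ≤ 24, reach 2·8 + 4·6 = 40.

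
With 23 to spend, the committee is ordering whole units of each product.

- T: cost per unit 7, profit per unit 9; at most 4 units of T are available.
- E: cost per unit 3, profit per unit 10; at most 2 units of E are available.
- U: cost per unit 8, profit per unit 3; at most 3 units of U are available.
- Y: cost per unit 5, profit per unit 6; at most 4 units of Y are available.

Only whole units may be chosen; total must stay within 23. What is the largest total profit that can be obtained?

This is a bounded integer knapsack.
Take 1×T, 2×E, and 2×Y: cost 23 ≤ 23, profit 1·9 + 2·10 + 2·6 = 41.
E has the best ratio (10/3) and is taken to its limit of 2; remaining capacity is filled optimally with the others.

41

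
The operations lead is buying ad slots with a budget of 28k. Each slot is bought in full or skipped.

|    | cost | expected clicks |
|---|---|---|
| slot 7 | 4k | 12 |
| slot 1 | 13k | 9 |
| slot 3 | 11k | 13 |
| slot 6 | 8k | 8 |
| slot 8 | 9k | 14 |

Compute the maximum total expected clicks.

39

Treat it as a binary knapsack problem.
Allowing fractional choices, the relaxed optimum would be about 43.0, but ad slots are indivisible.
slot 7 + slot 3 + slot 8: cost 4 + 11 + 9 = 24 ≤ 28, expected clicks 12 + 13 + 14 = 39.
slot 7 + slot 1 + slot 8: cost 4 + 13 + 9 = 26 ≤ 28, expected clicks 12 + 9 + 14 = 35.
slot 3 + slot 6 + slot 8: cost 11 + 8 + 9 = 28 ≤ 28, expected clicks 13 + 8 + 14 = 35.
Best is slot 7, slot 3, and slot 8 with total expected clicks 39.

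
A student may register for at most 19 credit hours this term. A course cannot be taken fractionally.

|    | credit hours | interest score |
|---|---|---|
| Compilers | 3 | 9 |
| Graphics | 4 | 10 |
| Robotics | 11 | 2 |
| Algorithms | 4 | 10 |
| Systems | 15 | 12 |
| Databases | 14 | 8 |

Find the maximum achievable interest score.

29

Allowing fractional choices, the relaxed optimum would be about 35.4, but courses are indivisible.
Graphics + Robotics + Algorithms: credit hours 4 + 11 + 4 = 19 ≤ 19, interest score 10 + 2 + 10 = 22.
Graphics + Systems: credit hours 4 + 15 = 19 ≤ 19, interest score 10 + 12 = 22.
Compilers + Graphics + Algorithms: credit hours 3 + 4 + 4 = 11 ≤ 19, interest score 9 + 10 + 10 = 29.
Best is Compilers, Graphics, and Algorithms with total interest score 29.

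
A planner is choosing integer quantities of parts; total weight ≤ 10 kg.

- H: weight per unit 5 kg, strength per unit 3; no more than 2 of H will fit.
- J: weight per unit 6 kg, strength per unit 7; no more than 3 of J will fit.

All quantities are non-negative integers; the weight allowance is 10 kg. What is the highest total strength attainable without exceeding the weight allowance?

7

This is a bounded integer knapsack.
J has the best ratio (7/6); taking only J gives at most 1×7 = 7 (stopped by the weight limit).
Optimal: 1×J: weight 6 ≤ 10, strength 1·7 = 7.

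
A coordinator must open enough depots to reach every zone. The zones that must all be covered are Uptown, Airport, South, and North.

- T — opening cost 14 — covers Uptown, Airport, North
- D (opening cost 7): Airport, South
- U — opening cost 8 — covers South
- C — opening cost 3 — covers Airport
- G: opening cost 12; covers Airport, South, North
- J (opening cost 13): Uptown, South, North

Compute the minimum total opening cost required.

16

This is a weighted set-cover instance.
Choose C and J: together they cover Uptown, Airport, South, North — every zone.
Total opening cost: 3 + 13 = 16.
No cover costs less than 16.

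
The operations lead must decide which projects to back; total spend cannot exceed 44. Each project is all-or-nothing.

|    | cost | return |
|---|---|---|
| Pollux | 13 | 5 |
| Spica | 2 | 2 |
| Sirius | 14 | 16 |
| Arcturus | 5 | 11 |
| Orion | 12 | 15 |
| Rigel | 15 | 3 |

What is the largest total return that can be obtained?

Treat it as a binary knapsack problem.
Allowing fractional choices, the relaxed optimum would be about 48.2, but projects are indivisible.
Sirius + Arcturus + Orion: cost 14 + 5 + 12 = 31 ≤ 44, return 16 + 11 + 15 = 42.
Pollux + Sirius + Arcturus + Orion: cost 13 + 14 + 5 + 12 = 44 ≤ 44, return 5 + 16 + 11 + 15 = 47.
Spica + Sirius + Arcturus + Orion: cost 2 + 14 + 5 + 12 = 33 ≤ 44, return 2 + 16 + 11 + 15 = 44.
Best is Pollux, Sirius, Arcturus, and Orion with total return 47.

47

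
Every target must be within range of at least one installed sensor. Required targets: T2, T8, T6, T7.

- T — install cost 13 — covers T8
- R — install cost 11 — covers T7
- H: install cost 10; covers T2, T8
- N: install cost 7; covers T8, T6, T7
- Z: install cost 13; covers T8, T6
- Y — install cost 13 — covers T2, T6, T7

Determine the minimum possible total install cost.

17

Choose H and N: together they cover T2, T8, T6, T7 — every target.
Total install cost: 10 + 7 = 17.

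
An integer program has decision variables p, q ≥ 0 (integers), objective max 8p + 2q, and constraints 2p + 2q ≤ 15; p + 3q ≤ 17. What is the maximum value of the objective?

(p,q)=(7,0): 2·7+2·0=14≤15, 1·7+3·0=7≤17, objective 56.
(p,q)=(6,1): 2·6+2·1=14≤15, 1·6+3·1=9≤17, objective 50.
(p,q)=(6,0): 2·6+2·0=12≤15, 1·6+3·0=6≤17, objective 48.
Maximum is 56 at (p,q)=(7,0).

56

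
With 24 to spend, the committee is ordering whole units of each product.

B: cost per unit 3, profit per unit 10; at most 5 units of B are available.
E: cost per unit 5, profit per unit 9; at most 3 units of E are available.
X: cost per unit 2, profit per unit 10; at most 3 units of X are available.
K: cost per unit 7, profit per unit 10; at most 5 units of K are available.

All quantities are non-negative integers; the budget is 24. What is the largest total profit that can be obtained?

80

This is a bounded integer knapsack.
Take 5×B and 3×X: cost 21 ≤ 24, profit 5·10 + 3·10 = 80.
X has the best ratio (10/2) and is taken to its limit of 3; remaining capacity is filled optimally with the others.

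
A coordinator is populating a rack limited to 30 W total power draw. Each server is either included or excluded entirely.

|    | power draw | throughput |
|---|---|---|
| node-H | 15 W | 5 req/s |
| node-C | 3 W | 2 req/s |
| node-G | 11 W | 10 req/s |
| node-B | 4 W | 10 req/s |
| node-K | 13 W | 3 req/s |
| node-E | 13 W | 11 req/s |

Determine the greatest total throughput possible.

31

node-B + node-K + node-E: power draw 4 + 13 + 13 = 30 ≤ 30, throughput 10 + 3 + 11 = 24.
node-H + node-G + node-B: power draw 15 + 11 + 4 = 30 ≤ 30, throughput 5 + 10 + 10 = 25.
node-G + node-B + node-E: power draw 11 + 4 + 13 = 28 ≤ 30, throughput 10 + 10 + 11 = 31.
Best is node-G, node-B, and node-E with total throughput 31.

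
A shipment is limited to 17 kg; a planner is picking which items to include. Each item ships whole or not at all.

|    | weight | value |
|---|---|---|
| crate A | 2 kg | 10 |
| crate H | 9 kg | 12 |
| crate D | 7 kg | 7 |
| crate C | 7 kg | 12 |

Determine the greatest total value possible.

Take crate A, crate D, and crate C: weight 2 + 7 + 7 = 16 ≤ 17, value 10 + 7 + 12 = 29.
No other feasible combination does better.

29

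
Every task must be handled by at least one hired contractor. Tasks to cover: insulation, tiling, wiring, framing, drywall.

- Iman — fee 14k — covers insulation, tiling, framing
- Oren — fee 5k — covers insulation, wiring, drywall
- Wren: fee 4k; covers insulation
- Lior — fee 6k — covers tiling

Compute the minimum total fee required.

The greedy cost-per-new-task heuristic would pick Oren, Lior, and Iman for 25, but a cheaper cover exists.
Choose Iman and Oren: together they cover insulation, tiling, wiring, framing, drywall — every task.
Total fee: 14 + 5 = 19.
No cover costs less than 19.

19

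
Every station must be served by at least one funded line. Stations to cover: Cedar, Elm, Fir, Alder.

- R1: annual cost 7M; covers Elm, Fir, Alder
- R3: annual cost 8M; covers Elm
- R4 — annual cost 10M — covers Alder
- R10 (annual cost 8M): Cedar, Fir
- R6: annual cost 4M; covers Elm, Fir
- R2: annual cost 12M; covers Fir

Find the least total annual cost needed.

The greedy cost-per-new-station heuristic would pick R6, R1, and R10 for 19, but a cheaper cover exists.
Choose R1 and R10: together they cover Cedar, Elm, Fir, Alder — every station.
Total annual cost: 7 + 8 = 15.
No cover costs less than 15.

15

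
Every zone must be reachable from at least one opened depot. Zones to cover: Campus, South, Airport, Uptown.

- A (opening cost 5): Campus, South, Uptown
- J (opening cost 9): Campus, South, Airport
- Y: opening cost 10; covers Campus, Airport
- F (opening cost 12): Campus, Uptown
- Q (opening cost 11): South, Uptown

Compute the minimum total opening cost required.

Choose A and J: together they cover Campus, South, Airport, Uptown — every zone.
Total opening cost: 5 + 9 = 14.
No cover costs less than 14.

14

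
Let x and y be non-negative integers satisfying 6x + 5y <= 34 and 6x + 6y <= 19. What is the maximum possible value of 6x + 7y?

21

(x,y)=(0,3) is feasible, giving 21.
(x,y)=(1,2) is feasible, giving 20.
(x,y)=(0,2) is feasible, giving 14.
The best lattice point is (0,3), giving 21.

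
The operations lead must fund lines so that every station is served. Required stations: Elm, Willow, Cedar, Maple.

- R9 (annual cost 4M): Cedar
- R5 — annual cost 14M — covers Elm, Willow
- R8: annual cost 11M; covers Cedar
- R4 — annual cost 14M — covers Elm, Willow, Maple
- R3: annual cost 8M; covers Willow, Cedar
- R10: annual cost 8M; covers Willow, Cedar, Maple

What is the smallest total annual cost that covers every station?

The greedy cost-per-new-station heuristic would pick R10 and R5 for 22, but a cheaper cover exists.
Choose R9 and R4: together they cover Elm, Willow, Cedar, Maple — every station.
Total annual cost: 4 + 14 = 18.
No cover costs less than 18.

18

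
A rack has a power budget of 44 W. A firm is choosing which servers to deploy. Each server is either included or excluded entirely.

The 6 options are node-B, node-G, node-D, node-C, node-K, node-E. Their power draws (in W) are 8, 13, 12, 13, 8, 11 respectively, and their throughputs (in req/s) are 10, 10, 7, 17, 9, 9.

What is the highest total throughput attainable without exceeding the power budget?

46

Allowing fractional choices, the relaxed optimum would be about 48.1, but servers are indivisible.
node-B + node-G + node-C + node-K: power draw 8 + 13 + 13 + 8 = 42 ≤ 44, throughput 10 + 10 + 17 + 9 = 46.
node-B + node-C + node-K + node-E: power draw 8 + 13 + 8 + 11 = 40 ≤ 44, throughput 10 + 17 + 9 + 9 = 45.
Best is node-B, node-G, node-C, and node-K with total throughput 46.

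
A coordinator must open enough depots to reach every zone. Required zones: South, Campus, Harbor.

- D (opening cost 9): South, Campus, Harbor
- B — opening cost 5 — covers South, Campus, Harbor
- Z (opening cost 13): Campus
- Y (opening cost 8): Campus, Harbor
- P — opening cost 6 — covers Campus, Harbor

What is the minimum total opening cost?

B alone covers South, Campus, Harbor — every zone.
Total opening cost: 5.

5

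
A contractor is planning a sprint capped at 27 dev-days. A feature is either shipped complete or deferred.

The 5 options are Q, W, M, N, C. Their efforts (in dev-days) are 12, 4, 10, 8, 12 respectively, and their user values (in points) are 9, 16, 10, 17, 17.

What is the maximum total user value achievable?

50

Treat it as a binary knapsack problem.
Take W, N, and C: effort 4 + 8 + 12 = 24 ≤ 27, user value 16 + 17 + 17 = 50.
No other feasible combination does better.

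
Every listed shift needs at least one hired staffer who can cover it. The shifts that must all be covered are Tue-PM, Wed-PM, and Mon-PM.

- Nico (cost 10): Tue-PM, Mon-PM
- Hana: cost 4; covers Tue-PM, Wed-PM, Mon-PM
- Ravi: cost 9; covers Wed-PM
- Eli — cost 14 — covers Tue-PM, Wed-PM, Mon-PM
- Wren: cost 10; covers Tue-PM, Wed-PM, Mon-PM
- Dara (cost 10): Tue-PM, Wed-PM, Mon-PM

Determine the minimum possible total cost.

4

Hana alone covers Tue-PM, Wed-PM, Mon-PM — every shift.
Total cost: 4.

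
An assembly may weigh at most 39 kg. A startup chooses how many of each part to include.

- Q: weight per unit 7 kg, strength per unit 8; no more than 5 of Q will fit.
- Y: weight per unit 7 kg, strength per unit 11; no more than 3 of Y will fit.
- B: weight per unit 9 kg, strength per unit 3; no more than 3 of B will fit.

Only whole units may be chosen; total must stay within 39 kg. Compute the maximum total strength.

49

This is a bounded integer knapsack.
Take 2×Q and 3×Y: weight 35 ≤ 39, strength 2·8 + 3·11 = 49.
Y has the best ratio (11/7) and is taken to its limit of 3; remaining capacity is filled optimally with the others.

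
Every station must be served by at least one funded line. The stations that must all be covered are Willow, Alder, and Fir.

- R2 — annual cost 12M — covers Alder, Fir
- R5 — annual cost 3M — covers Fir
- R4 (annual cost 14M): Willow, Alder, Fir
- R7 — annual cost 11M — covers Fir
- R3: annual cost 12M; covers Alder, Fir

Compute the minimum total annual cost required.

The greedy cost-per-new-station heuristic would pick R5 and R4 for 17, but a cheaper cover exists.
R4 alone covers Willow, Alder, Fir — every station.
Total annual cost: 14.
No cover costs less than 14.

14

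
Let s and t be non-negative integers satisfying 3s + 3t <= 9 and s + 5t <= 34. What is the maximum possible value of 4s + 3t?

(s,t)=(3,0): 3·3+3·0=9≤9, 1·3+5·0=3≤34, objective 12.
(s,t)=(2,1): 3·2+3·1=9≤9, 1·2+5·1=7≤34, objective 11.
Maximum is 12 at (s,t)=(3,0).

12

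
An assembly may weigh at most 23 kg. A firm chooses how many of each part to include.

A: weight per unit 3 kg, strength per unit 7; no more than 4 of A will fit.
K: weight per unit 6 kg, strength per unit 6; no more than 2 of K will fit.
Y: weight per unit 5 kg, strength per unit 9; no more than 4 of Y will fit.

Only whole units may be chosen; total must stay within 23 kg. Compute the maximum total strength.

A has the best ratio (7/3); taking only A gives at most 4×7 = 28 (stopped by the supply cap of 4).
Mixing does better — 4×A and 2×Y: weight 22 ≤ 23, strength 4·7 + 2·9 = 46.

46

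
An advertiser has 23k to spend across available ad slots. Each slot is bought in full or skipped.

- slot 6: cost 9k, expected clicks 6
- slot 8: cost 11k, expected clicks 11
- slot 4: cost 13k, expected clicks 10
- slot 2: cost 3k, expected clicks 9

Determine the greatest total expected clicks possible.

26

This is a 0-1 knapsack instance.
slot 6 + slot 8 + slot 2: cost 9 + 11 + 3 = 23 ≤ 23, expected clicks 6 + 11 + 9 = 26.
slot 4 + slot 2: cost 13 + 3 = 16 ≤ 23, expected clicks 10 + 9 = 19.
slot 8 + slot 2: cost 11 + 3 = 14 ≤ 23, expected clicks 11 + 9 = 20.
Best is slot 6, slot 8, and slot 2 with total expected clicks 26.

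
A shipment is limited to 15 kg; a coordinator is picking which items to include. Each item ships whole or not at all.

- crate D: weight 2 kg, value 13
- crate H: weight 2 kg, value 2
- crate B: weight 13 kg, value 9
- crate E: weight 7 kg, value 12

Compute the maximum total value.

27

Allowing fractional choices, the relaxed optimum would be about 29.8, but items are indivisible.
crate D + crate B: weight 2 + 13 = 15 ≤ 15, value 13 + 9 = 22.
crate D + crate H + crate E: weight 2 + 2 + 7 = 11 ≤ 15, value 13 + 2 + 12 = 27.
crate D + crate E: weight 2 + 7 = 9 ≤ 15, value 13 + 12 = 25.
Best is crate D, crate H, and crate E with total value 27.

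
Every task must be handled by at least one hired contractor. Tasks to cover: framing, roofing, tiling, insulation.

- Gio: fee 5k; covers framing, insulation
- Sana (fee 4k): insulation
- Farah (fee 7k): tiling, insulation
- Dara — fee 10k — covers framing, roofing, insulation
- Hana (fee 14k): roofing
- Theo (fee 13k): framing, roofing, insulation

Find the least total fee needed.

The greedy cost-per-new-task heuristic would pick Gio, Farah, and Dara for 22, but a cheaper cover exists.
Choose Farah and Dara: together they cover framing, roofing, tiling, insulation — every task.
Total fee: 7 + 10 = 17.
No cover costs less than 17.

17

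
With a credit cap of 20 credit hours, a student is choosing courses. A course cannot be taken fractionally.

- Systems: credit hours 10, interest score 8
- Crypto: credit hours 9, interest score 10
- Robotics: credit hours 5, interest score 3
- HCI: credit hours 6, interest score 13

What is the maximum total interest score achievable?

26

Allowing fractional choices, the relaxed optimum would be about 27.0, but courses are indivisible.
Systems + HCI: credit hours 10 + 6 = 16 ≤ 20, interest score 8 + 13 = 21.
Crypto + Robotics + HCI: credit hours 9 + 5 + 6 = 20 ≤ 20, interest score 10 + 3 + 13 = 26.
Crypto + HCI: credit hours 9 + 6 = 15 ≤ 20, interest score 10 + 13 = 23.
Best is Crypto, Robotics, and HCI with total interest score 26.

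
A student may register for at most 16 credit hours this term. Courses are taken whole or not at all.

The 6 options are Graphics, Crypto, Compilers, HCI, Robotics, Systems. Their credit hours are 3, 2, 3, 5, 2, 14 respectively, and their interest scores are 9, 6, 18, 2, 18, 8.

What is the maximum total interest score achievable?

53

This is an integer program with binary decision variables.
Graphics + Crypto + Compilers + Robotics: credit hours 3 + 2 + 3 + 2 = 10 ≤ 16, interest score 9 + 6 + 18 + 18 = 51.
Graphics + Crypto + Compilers + HCI + Robotics: credit hours 3 + 2 + 3 + 5 + 2 = 15 ≤ 16, interest score 9 + 6 + 18 + 2 + 18 = 53.
Best is Graphics, Crypto, Compilers, HCI, and Robotics with total interest score 53.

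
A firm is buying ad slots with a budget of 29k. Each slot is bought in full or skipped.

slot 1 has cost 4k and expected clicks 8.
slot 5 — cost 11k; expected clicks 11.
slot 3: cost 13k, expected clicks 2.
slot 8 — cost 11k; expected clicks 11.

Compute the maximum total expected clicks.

Take slot 1, slot 5, and slot 8: cost 4 + 11 + 11 = 26 ≤ 29, expected clicks 8 + 11 + 11 = 30.
No other feasible combination does better.

30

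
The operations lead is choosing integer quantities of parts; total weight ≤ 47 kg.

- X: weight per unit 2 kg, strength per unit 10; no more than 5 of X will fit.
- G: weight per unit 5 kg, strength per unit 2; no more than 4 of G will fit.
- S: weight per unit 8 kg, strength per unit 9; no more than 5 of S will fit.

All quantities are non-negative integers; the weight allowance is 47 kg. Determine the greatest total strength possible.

Take 5×X, 1×G, and 4×S: weight 47 ≤ 47, strength 5·10 + 1·2 + 4·9 = 88.
X has the best ratio (10/2) and is taken to its limit of 5; remaining capacity is filled optimally with the others.

88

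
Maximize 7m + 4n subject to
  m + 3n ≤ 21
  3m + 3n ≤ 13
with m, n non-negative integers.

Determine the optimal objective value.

(m,n)=(4,0): 1·4+3·0=4≤21, 3·4+3·0=12≤13, objective 28.
(m,n)=(3,1): 1·3+3·1=6≤21, 3·3+3·1=12≤13, objective 25.
(m,n)=(3,0): 1·3+3·0=3≤21, 3·3+3·0=9≤13, objective 21.
Maximum is 28 at (m,n)=(4,0).

28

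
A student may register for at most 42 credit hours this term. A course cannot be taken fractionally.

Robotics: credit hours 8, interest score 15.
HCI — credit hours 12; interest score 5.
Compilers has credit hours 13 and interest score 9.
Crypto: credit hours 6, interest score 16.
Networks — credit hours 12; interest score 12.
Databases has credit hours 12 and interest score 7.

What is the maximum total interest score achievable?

52

Treat it as a binary knapsack problem.
Robotics + HCI + Crypto + Networks: credit hours 8 + 12 + 6 + 12 = 38 ≤ 42, interest score 15 + 5 + 16 + 12 = 48.
Robotics + Compilers + Crypto + Networks: credit hours 8 + 13 + 6 + 12 = 39 ≤ 42, interest score 15 + 9 + 16 + 12 = 52.
Robotics + Crypto + Networks + Databases: credit hours 8 + 6 + 12 + 12 = 38 ≤ 42, interest score 15 + 16 + 12 + 7 = 50.
Best is Robotics, Compilers, Crypto, and Networks with total interest score 52.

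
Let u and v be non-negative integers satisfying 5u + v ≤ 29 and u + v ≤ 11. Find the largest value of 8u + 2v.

48

The continuous relaxation peaks at (4.5, 6.5) with value 49.00; rounding to a feasible lattice point costs some objective.
(u,v)=(5,4): 5·5+1·4=29≤29, 1·5+1·4=9≤11, objective 48.
(u,v)=(5,3): 5·5+1·3=28≤29, 1·5+1·3=8≤11, objective 46.
(u,v)=(4,7): 5·4+1·7=27≤29, 1·4+1·7=11≤11, objective 46.
The best lattice point is (5,4), giving 48.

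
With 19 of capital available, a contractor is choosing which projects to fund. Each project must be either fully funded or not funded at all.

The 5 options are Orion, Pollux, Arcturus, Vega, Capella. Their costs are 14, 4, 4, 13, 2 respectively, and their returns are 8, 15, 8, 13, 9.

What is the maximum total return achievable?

37

Take Pollux, Vega, and Capella: cost 4 + 13 + 2 = 19 ≤ 19, return 15 + 13 + 9 = 37.
No other feasible combination does better.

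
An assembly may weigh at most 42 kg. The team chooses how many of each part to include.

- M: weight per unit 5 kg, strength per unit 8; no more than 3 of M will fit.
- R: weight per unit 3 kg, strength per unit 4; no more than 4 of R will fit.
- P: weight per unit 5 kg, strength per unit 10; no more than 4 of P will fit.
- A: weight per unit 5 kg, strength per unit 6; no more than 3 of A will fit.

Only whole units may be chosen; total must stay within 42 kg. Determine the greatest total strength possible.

2×M, 4×R, and 4×P: weight 42 ≤ 42, strength 2·8 + 4·4 + 4·10 = 72.
3×M, 2×R, and 4×P: weight 41 ≤ 42, strength 3·8 + 2·4 + 4·10 = 72.
Best is 72.

72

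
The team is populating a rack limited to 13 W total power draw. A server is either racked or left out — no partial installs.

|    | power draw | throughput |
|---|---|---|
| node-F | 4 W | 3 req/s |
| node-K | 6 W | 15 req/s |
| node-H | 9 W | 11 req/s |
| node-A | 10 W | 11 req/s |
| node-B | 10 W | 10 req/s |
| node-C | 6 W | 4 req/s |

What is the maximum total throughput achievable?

19

Treat it as a binary knapsack problem.
Allowing fractional choices, the relaxed optimum would be about 23.6, but servers are indivisible.
node-K + node-C: power draw 6 + 6 = 12 ≤ 13, throughput 15 + 4 = 19.
node-K: power draw 6 ≤ 13, throughput 15.
node-F + node-K: power draw 4 + 6 = 10 ≤ 13, throughput 3 + 15 = 18.
Best is node-K and node-C with total throughput 19.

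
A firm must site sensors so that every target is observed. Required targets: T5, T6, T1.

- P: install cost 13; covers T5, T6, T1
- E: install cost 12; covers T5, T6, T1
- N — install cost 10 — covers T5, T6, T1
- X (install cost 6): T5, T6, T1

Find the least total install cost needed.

X alone covers T5, T6, T1 — every target.
Total install cost: 6.
No cover costs less than 6.

6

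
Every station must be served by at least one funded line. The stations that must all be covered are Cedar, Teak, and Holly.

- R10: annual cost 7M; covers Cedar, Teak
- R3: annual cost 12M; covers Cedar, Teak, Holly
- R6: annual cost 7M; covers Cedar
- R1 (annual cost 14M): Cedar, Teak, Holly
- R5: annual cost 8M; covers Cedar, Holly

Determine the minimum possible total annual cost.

R3 alone covers Cedar, Teak, Holly — every station.
Total annual cost: 12.

12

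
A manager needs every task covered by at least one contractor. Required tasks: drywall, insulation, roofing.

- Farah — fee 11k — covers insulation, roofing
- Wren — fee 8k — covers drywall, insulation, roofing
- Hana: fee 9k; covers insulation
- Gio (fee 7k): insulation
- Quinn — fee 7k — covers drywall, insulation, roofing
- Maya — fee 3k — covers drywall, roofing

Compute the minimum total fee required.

7

The greedy cost-per-new-task heuristic would pick Maya and Gio for 10, but a cheaper cover exists.
Quinn alone covers drywall, insulation, roofing — every task.
Total fee: 7.
No cover costs less than 7.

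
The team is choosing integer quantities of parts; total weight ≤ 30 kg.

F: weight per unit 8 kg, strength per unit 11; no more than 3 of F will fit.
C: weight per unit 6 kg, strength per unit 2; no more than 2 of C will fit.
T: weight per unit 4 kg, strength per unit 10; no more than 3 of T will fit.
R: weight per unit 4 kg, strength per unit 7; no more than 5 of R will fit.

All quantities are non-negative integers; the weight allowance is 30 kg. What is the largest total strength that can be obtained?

58

2×T and 5×R: weight 28 ≤ 30, strength 2·10 + 5·7 = 55.
3×T and 4×R: weight 28 ≤ 30, strength 3·10 + 4·7 = 58.
Best is 58.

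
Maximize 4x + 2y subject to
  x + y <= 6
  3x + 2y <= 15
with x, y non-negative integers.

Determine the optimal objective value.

(x,y)=(5,0) is feasible, giving 20.
(x,y)=(4,1) is feasible, giving 18.
(x,y)=(4,0) is feasible, giving 16.
No feasible integer point exceeds 20.

20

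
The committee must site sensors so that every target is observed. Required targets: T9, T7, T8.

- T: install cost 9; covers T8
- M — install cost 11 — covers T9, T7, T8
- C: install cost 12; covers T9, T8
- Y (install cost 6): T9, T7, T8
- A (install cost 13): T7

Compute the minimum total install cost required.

6

This is a weighted set-cover instance.
Y alone covers T9, T7, T8 — every target.
Total install cost: 6.
No cover costs less than 6.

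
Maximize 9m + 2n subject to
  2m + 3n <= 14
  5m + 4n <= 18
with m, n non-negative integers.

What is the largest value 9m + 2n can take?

27

(m,n)=(3,0) is feasible, giving 27.
(m,n)=(2,1) is feasible, giving 20.
(m,n)=(2,0) is feasible, giving 18.
Maximum is 27 at (m,n)=(3,0).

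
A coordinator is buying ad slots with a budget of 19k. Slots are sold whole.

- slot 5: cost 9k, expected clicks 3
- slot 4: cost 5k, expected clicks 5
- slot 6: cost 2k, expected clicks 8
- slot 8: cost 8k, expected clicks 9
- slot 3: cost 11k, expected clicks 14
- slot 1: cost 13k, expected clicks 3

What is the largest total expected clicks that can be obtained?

27

Allowing fractional choices, the relaxed optimum would be about 28.8, but ad slots are indivisible.
slot 8 + slot 3: cost 8 + 11 = 19 ≤ 19, expected clicks 9 + 14 = 23.
slot 4 + slot 6 + slot 3: cost 5 + 2 + 11 = 18 ≤ 19, expected clicks 5 + 8 + 14 = 27.
Best is slot 4, slot 6, and slot 3 with total expected clicks 27.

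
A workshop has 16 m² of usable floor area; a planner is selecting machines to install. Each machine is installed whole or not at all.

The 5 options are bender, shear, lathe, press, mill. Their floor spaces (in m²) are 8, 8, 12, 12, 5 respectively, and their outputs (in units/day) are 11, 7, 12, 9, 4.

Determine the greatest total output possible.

18

This is a 0-1 knapsack instance.
bender + mill: floor space 8 + 5 = 13 ≤ 16, output 11 + 4 = 15.
lathe: floor space 12 ≤ 16, output 12.
bender + shear: floor space 8 + 8 = 16 ≤ 16, output 11 + 7 = 18.
Best is bender and shear with total output 18.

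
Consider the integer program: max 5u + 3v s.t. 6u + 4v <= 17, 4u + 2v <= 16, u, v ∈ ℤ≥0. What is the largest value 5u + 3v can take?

Relaxing integrality, the LP optimum is 14.17 at (u,v) = (2.83, 0), which is not an integer point.
(u,v)=(2,1) is feasible, giving 13.
(u,v)=(1,2) is feasible, giving 11.
(u,v)=(2,0) is feasible, giving 10.
(u,v)=(1,1) is feasible, giving 8.
No feasible integer point exceeds 13.

13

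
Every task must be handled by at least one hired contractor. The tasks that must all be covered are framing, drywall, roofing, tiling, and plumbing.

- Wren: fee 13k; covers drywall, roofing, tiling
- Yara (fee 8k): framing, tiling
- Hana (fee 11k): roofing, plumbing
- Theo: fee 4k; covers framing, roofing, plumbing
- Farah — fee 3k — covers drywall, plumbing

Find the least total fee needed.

15

Choose Yara, Theo, and Farah: together they cover framing, drywall, roofing, tiling, plumbing — every task.
Total fee: 8 + 4 + 3 = 15.
No cover costs less than 15.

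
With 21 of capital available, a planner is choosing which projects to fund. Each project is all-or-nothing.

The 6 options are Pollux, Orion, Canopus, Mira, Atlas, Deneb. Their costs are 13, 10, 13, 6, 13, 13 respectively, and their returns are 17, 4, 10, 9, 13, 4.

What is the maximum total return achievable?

Allowing fractional choices, the relaxed optimum would be about 28.0, but projects are indivisible.
Pollux + Mira: cost 13 + 6 = 19 ≤ 21, return 17 + 9 = 26.
Canopus + Mira: cost 13 + 6 = 19 ≤ 21, return 10 + 9 = 19.
Mira + Atlas: cost 6 + 13 = 19 ≤ 21, return 9 + 13 = 22.
Best is Pollux and Mira with total return 26.

26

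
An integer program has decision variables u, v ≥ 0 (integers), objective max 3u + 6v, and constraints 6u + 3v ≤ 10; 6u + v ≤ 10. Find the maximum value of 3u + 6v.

(u,v)=(0,3) is feasible, giving 18.
(u,v)=(0,2) is feasible, giving 12.
No feasible integer point exceeds 18.

18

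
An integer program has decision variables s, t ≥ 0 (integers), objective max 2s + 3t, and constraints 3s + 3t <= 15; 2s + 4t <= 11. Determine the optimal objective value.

10

The continuous relaxation peaks at (4.5, 0.5) with value 10.50; rounding to a feasible lattice point costs some objective.
(s,t)=(5,0): 3·5+3·0=15≤15, 2·5+4·0=10≤11, objective 10.
(s,t)=(3,1): 3·3+3·1=12≤15, 2·3+4·1=10≤11, objective 9.
The best lattice point is (5,0), giving 10.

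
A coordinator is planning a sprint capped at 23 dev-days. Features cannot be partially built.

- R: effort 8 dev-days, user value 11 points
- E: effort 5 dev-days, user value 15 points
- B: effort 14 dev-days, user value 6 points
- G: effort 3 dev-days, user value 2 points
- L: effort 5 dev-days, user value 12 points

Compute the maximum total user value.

40

This is a 0-1 knapsack instance.
Allowing fractional choices, the relaxed optimum would be about 40.9, but features are indivisible.
E + G + L: effort 5 + 3 + 5 = 13 ≤ 23, user value 15 + 2 + 12 = 29.
R + E + L: effort 8 + 5 + 5 = 18 ≤ 23, user value 11 + 15 + 12 = 38.
R + E + G + L: effort 8 + 5 + 3 + 5 = 21 ≤ 23, user value 11 + 15 + 2 + 12 = 40.
Best is R, E, G, and L with total user value 40.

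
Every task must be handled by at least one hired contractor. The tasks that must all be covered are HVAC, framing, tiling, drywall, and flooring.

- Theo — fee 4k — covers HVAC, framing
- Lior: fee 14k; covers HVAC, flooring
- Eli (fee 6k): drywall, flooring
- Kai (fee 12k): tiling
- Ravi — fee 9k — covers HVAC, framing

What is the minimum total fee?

22

This is an integer covering problem.
Choose Theo, Eli, and Kai: together they cover HVAC, framing, tiling, drywall, flooring — every task.
Total fee: 4 + 6 + 12 = 22.
No cover costs less than 22.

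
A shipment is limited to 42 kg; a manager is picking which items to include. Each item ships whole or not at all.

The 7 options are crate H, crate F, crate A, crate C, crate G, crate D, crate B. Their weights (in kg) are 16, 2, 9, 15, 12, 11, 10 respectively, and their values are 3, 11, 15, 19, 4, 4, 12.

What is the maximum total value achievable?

crate F + crate A + crate C + crate B: weight 2 + 9 + 15 + 10 = 36 ≤ 42, value 11 + 15 + 19 + 12 = 57.
crate F + crate A + crate C + crate D: weight 2 + 9 + 15 + 11 = 37 ≤ 42, value 11 + 15 + 19 + 4 = 49.
Best is crate F, crate A, crate C, and crate B with total value 57.

57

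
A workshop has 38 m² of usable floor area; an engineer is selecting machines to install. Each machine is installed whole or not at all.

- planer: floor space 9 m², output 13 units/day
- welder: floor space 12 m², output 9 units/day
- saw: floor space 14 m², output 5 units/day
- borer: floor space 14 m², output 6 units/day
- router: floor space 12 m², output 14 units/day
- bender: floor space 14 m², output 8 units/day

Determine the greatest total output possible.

36

Allowing fractional choices, the relaxed optimum would be about 38.9, but machines are indivisible.
planer + router + bender: floor space 9 + 12 + 14 = 35 ≤ 38, output 13 + 14 + 8 = 35.
planer + welder + router: floor space 9 + 12 + 12 = 33 ≤ 38, output 13 + 9 + 14 = 36.
planer + borer + router: floor space 9 + 14 + 12 = 35 ≤ 38, output 13 + 6 + 14 = 33.
Best is planer, welder, and router with total output 36.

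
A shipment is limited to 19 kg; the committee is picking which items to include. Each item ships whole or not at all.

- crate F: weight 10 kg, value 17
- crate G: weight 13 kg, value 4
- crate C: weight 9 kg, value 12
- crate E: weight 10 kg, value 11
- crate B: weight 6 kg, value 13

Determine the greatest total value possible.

30

Allowing fractional choices, the relaxed optimum would be about 34.0, but items are indivisible.
crate C + crate B: weight 9 + 6 = 15 ≤ 19, value 12 + 13 = 25.
crate F + crate B: weight 10 + 6 = 16 ≤ 19, value 17 + 13 = 30.
crate F + crate C: weight 10 + 9 = 19 ≤ 19, value 17 + 12 = 29.
Best is crate F and crate B with total value 30.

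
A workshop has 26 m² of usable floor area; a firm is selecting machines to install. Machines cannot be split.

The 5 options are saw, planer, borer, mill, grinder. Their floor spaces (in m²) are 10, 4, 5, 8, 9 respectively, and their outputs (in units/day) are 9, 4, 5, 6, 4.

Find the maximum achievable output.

saw + borer + mill: floor space 10 + 5 + 8 = 23 ≤ 26, output 9 + 5 + 6 = 20.
saw + planer + mill: floor space 10 + 4 + 8 = 22 ≤ 26, output 9 + 4 + 6 = 19.
Best is saw, borer, and mill with total output 20.

20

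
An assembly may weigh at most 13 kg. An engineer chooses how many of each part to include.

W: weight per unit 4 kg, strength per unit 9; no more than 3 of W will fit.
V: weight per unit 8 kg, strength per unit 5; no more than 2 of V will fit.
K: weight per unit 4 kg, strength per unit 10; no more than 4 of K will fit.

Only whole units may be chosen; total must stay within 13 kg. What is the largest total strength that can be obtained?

30

Take 3×K: weight 12 ≤ 13, strength 3·10 = 30.
No other integer combination yields more.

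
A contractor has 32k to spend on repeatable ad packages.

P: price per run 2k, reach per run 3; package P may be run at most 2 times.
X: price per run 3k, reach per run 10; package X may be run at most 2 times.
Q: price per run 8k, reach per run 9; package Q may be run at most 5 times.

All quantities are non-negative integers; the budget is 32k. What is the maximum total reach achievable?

50

Take 1×P, 2×X, and 3×Q: price 32 ≤ 32, reach 1·3 + 2·10 + 3·9 = 50.
X has the best ratio (10/3) and is taken to its limit of 2; remaining capacity is filled optimally with the others.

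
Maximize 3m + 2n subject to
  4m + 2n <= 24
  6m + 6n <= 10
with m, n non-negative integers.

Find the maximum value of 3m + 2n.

3

The continuous relaxation peaks at (1.67, 0) with value 5.00; rounding to a feasible lattice point costs some objective.
(m,n)=(1,0): 4·1+2·0=4≤24, 6·1+6·0=6≤10, objective 3.
(m,n)=(0,1): 4·0+2·1=2≤24, 6·0+6·1=6≤10, objective 2.
(m,n)=(0,0): 4·0+2·0=0≤24, 6·0+6·0=0≤10, objective 0.
No feasible integer point exceeds 3.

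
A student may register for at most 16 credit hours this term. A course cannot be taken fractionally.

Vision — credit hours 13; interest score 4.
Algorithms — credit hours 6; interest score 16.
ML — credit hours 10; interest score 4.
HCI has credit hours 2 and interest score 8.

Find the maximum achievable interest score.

24

Allowing fractional choices, the relaxed optimum would be about 27.2, but courses are indivisible.
Algorithms: credit hours 6 ≤ 16, interest score 16.
Algorithms + HCI: credit hours 6 + 2 = 8 ≤ 16, interest score 16 + 8 = 24.
Algorithms + ML: credit hours 6 + 10 = 16 ≤ 16, interest score 16 + 4 = 20.
Best is Algorithms and HCI with total interest score 24.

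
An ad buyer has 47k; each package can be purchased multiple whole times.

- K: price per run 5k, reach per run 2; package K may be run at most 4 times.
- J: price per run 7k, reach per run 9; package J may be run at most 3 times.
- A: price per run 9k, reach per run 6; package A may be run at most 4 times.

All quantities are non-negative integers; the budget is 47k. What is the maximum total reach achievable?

41

This is a bounded integer knapsack.
J has the best ratio (9/7); taking only J gives at most 3×9 = 27 (stopped by the supply cap of 3).
Mixing does better — 1×K, 3×J, and 2×A: price 44 ≤ 47, reach 1·2 + 3·9 + 2·6 = 41.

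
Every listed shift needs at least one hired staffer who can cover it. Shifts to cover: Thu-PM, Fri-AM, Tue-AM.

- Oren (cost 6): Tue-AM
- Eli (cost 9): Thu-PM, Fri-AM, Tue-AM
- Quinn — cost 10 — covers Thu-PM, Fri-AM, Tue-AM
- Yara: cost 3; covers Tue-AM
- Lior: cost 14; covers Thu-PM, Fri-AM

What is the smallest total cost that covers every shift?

9

Eli alone covers Thu-PM, Fri-AM, Tue-AM — every shift.
Total cost: 9.
No cover costs less than 9.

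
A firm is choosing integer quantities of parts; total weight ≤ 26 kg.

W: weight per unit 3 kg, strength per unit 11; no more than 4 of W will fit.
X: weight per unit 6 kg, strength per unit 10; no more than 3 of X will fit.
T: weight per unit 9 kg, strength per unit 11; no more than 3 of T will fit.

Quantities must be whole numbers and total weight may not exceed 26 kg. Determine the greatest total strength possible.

This is a bounded integer knapsack.
W has the best ratio (11/3); taking only W gives at most 4×11 = 44 (stopped by the supply cap of 4).
Mixing does better — 4×W and 2×X: weight 24 ≤ 26, strength 4·11 + 2·10 = 64.

64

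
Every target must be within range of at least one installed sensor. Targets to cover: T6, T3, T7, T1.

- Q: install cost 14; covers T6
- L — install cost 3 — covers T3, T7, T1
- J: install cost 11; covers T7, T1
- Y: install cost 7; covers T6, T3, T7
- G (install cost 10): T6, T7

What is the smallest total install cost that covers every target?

10

This is a weighted set-cover instance.
Choose L and Y: together they cover T6, T3, T7, T1 — every target.
Total install cost: 3 + 7 = 10.
No cover costs less than 10.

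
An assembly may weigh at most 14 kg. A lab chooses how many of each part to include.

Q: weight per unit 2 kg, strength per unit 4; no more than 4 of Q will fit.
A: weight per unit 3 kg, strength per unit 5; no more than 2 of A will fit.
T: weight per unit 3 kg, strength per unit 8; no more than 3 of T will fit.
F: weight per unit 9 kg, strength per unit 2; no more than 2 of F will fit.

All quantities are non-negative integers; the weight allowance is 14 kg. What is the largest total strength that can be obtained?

33

This is a bounded integer knapsack.
T has the best ratio (8/3); taking only T gives at most 3×8 = 24 (stopped by the supply cap of 3).
Mixing does better — 1×Q, 1×A, and 3×T: weight 14 ≤ 14, strength 1·4 + 1·5 + 3·8 = 33.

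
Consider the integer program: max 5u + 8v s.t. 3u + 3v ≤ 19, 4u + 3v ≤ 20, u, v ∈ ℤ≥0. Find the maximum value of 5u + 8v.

Relaxing integrality, the LP optimum is 50.67 at (u,v) = (0, 6.33), which is not an integer point.
(u,v)=(0,6): 3·0+3·6=18≤19, 4·0+3·6=18≤20, objective 48.
(u,v)=(1,5): 3·1+3·5=18≤19, 4·1+3·5=19≤20, objective 45.
The best lattice point is (0,6), giving 48.

48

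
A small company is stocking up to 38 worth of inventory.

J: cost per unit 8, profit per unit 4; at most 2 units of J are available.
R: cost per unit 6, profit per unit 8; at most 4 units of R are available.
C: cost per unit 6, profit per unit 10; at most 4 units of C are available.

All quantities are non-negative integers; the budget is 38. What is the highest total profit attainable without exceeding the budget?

This is a bounded integer knapsack.
Take 2×R and 4×C: cost 36 ≤ 38, profit 2·8 + 4·10 = 56.
C has the best ratio (10/6) and is taken to its limit of 4; remaining capacity is filled optimally with the others.

56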